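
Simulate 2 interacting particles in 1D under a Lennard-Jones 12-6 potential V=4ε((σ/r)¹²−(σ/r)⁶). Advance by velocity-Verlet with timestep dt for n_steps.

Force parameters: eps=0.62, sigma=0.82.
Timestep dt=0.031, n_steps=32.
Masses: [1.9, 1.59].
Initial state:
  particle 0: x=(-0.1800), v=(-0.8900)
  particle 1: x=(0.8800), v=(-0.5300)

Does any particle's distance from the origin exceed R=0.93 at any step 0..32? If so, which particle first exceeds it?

step 0: x0=(-0.1800) x1=(0.8800)
step 1: x0=(-0.2072) x1=(0.8631)
step 2: x0=(-0.2335) x1=(0.8451)
step 3: x0=(-0.2589) x1=(0.8261)
step 4: x0=(-0.2836) x1=(0.8062)
step 5: x0=(-0.3075) x1=(0.7853)
step 6: x0=(-0.3306) x1=(0.7635)
step 7: x0=(-0.3529) x1=(0.7408)
step 8: x0=(-0.3744) x1=(0.7171)
step 9: x0=(-0.3951) x1=(0.6924)
step 10: x0=(-0.4150) x1=(0.6668)
step 11: x0=(-0.4341) x1=(0.6402)
step 12: x0=(-0.4523) x1=(0.6126)
step 13: x0=(-0.4697) x1=(0.5840)
step 14: x0=(-0.4862) x1=(0.5544)
step 15: x0=(-0.5018) x1=(0.5236)
step 16: x0=(-0.5165) x1=(0.4918)
step 17: x0=(-0.5303) x1=(0.4588)
step 18: x0=(-0.5432) x1=(0.4249)
step 19: x0=(-0.5554) x1=(0.3900)
step 20: x0=(-0.5671) x1=(0.3545)
step 21: x0=(-0.5787) x1=(0.3190)
step 22: x0=(-0.5911) x1=(0.2845)
step 23: x0=(-0.6056) x1=(0.2523)
step 24: x0=(-0.6235) x1=(0.2244)
step 25: x0=(-0.6461) x1=(0.2020)
step 26: x0=(-0.6733) x1=(0.1850)
step 27: x0=(-0.7039) x1=(0.1723)
step 28: x0=(-0.7365) x1=(0.1619)
step 29: x0=(-0.7699) x1=(0.1524)
step 30: x0=(-0.8033) x1=(0.1428)
step 31: x0=(-0.8361) x1=(0.1326)
step 32: x0=(-0.8682) x1=(0.1216)

no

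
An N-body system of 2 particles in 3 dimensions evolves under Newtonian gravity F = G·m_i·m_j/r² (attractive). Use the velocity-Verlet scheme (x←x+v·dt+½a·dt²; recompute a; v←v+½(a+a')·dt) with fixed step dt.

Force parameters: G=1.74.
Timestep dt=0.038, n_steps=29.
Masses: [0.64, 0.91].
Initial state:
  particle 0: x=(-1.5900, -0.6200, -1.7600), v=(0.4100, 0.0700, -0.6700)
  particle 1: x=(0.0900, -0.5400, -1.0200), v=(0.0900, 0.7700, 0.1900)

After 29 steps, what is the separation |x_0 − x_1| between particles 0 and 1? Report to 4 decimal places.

1.8792

step 0: x0=(-1.5900, -0.6200, -1.7600) x1=(0.0900, -0.5400, -1.0200)
step 1: x0=(-1.5741, -0.6173, -1.7853) x1=(0.0932, -0.5108, -1.0129)
step 2: x0=(-1.5576, -0.6146, -1.8104) x1=(0.0960, -0.4815, -1.0060)
step 3: x0=(-1.5405, -0.6118, -1.8351) x1=(0.0983, -0.4523, -0.9992)
step 4: x0=(-1.5228, -0.6090, -1.8596) x1=(0.1003, -0.4232, -0.9927)
step 5: x0=(-1.5045, -0.6061, -1.8837) x1=(0.1018, -0.3941, -0.9864)
step 6: x0=(-1.4857, -0.6032, -1.9075) x1=(0.1029, -0.3650, -0.9804)
step 7: x0=(-1.4662, -0.6001, -1.9310) x1=(0.1036, -0.3361, -0.9746)
step 8: x0=(-1.4462, -0.5970, -1.9541) x1=(0.1039, -0.3071, -0.9690)
step 9: x0=(-1.4257, -0.5937, -1.9769) x1=(0.1038, -0.2783, -0.9636)
step 10: x0=(-1.4046, -0.5904, -1.9993) x1=(0.1034, -0.2495, -0.9586)
step 11: x0=(-1.3830, -0.5869, -2.0214) x1=(0.1026, -0.2208, -0.9537)
step 12: x0=(-1.3608, -0.5833, -2.0430) x1=(0.1014, -0.1922, -0.9492)
step 13: x0=(-1.3382, -0.5795, -2.0643) x1=(0.0998, -0.1637, -0.9449)
step 14: x0=(-1.3150, -0.5757, -2.0852) x1=(0.0979, -0.1354, -0.9409)
step 15: x0=(-1.2914, -0.5716, -2.1057) x1=(0.0956, -0.1071, -0.9371)
step 16: x0=(-1.2672, -0.5674, -2.1258) x1=(0.0930, -0.0789, -0.9337)
step 17: x0=(-1.2426, -0.5630, -2.1455) x1=(0.0901, -0.0508, -0.9305)
step 18: x0=(-1.2175, -0.5585, -2.1648) x1=(0.0868, -0.0229, -0.9277)
step 19: x0=(-1.1920, -0.5537, -2.1836) x1=(0.0833, 0.0049, -0.9251)
step 20: x0=(-1.1661, -0.5488, -2.2020) x1=(0.0794, 0.0325, -0.9228)
step 21: x0=(-1.1397, -0.5437, -2.2200) x1=(0.0752, 0.0601, -0.9209)
step 22: x0=(-1.1129, -0.5383, -2.2375) x1=(0.0707, 0.0874, -0.9193)
step 23: x0=(-1.0856, -0.5328, -2.2545) x1=(0.0660, 0.1147, -0.9180)
step 24: x0=(-1.0580, -0.5270, -2.2711) x1=(0.0609, 0.1417, -0.9170)
step 25: x0=(-1.0300, -0.5210, -2.2873) x1=(0.0556, 0.1686, -0.9163)
step 26: x0=(-1.0016, -0.5147, -2.3029) x1=(0.0500, 0.1954, -0.9160)
step 27: x0=(-0.9729, -0.5082, -2.3181) x1=(0.0442, 0.2219, -0.9160)
step 28: x0=(-0.9438, -0.5015, -2.3328) x1=(0.0381, 0.2483, -0.9164)
step 29: x0=(-0.9144, -0.4945, -2.3470) x1=(0.0318, 0.2745, -0.9171)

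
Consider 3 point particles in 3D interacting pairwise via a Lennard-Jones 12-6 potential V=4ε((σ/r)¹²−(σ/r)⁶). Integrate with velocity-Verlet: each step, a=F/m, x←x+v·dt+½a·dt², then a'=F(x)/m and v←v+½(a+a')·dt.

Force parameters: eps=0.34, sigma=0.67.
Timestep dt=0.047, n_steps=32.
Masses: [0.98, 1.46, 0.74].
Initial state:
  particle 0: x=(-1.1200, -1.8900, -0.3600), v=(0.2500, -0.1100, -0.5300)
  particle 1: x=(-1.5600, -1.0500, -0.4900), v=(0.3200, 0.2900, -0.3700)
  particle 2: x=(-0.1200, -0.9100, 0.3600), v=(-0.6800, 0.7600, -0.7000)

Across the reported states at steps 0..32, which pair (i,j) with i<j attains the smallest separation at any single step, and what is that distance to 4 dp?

step 0: x0=(-1.1200, -1.8900, -0.3600) x1=(-1.5600, -1.0500, -0.4900) x2=(-0.1200, -0.9100, 0.3600)
step 1: x0=(-1.1086, -1.8944, -0.3850) x1=(-1.5447, -1.0369, -0.5073) x2=(-0.1520, -0.8743, 0.3271)
step 2: x0=(-1.0979, -1.8973, -0.4102) x1=(-1.5288, -1.0247, -0.5245) x2=(-0.1841, -0.8387, 0.2941)
step 3: x0=(-1.0879, -1.8988, -0.4355) x1=(-1.5125, -1.0135, -0.5415) x2=(-0.2164, -0.8031, 0.2609)
step 4: x0=(-1.0784, -1.8990, -0.4610) x1=(-1.4957, -1.0031, -0.5583) x2=(-0.2488, -0.7677, 0.2278)
step 5: x0=(-1.0695, -1.8978, -0.4865) x1=(-1.4785, -0.9935, -0.5751) x2=(-0.2814, -0.7323, 0.1944)
step 6: x0=(-1.0611, -1.8953, -0.5122) x1=(-1.4608, -0.9848, -0.5917) x2=(-0.3141, -0.6970, 0.1610)
step 7: x0=(-1.0532, -1.8915, -0.5379) x1=(-1.4426, -0.9769, -0.6082) x2=(-0.3471, -0.6619, 0.1274)
step 8: x0=(-1.0459, -1.8863, -0.5637) x1=(-1.4240, -0.9699, -0.6245) x2=(-0.3803, -0.6268, 0.0936)
step 9: x0=(-1.0390, -1.8798, -0.5896) x1=(-1.4049, -0.9637, -0.6407) x2=(-0.4138, -0.5920, 0.0597)
step 10: x0=(-1.0327, -1.8719, -0.6155) x1=(-1.3853, -0.9583, -0.6568) x2=(-0.4476, -0.5573, 0.0254)
step 11: x0=(-1.0269, -1.8625, -0.6414) x1=(-1.3651, -0.9538, -0.6727) x2=(-0.4819, -0.5228, -0.0091)
step 12: x0=(-1.0216, -1.8515, -0.6674) x1=(-1.3443, -0.9502, -0.6883) x2=(-0.5166, -0.4887, -0.0440)
step 13: x0=(-1.0169, -1.8389, -0.6934) x1=(-1.3228, -0.9475, -0.7037) x2=(-0.5520, -0.4549, -0.0795)
step 14: x0=(-1.0128, -1.8244, -0.7193) x1=(-1.3005, -0.9458, -0.7188) x2=(-0.5880, -0.4217, -0.1154)
step 15: x0=(-1.0093, -1.8080, -0.7453) x1=(-1.2775, -0.9451, -0.7336) x2=(-0.6249, -0.3891, -0.1521)
step 16: x0=(-1.0065, -1.7893, -0.7712) x1=(-1.2535, -0.9455, -0.7480) x2=(-0.6627, -0.3574, -0.1897)
step 17: x0=(-1.0043, -1.7681, -0.7970) x1=(-1.2285, -0.9469, -0.7619) x2=(-0.7016, -0.3268, -0.2283)
step 18: x0=(-1.0028, -1.7444, -0.8227) x1=(-1.2025, -0.9494, -0.7753) x2=(-0.7416, -0.2977, -0.2680)
step 19: x0=(-1.0020, -1.7179, -0.8481) x1=(-1.1754, -0.9528, -0.7881) x2=(-0.7828, -0.2703, -0.3091)
step 20: x0=(-1.0017, -1.6893, -0.8734) x1=(-1.1474, -0.9565, -0.8004) x2=(-0.8253, -0.2450, -0.3517)
step 21: x0=(-1.0013, -1.6607, -0.8987) x1=(-1.1189, -0.9590, -0.8118) x2=(-0.8688, -0.2222, -0.3958)
step 22: x0=(-0.9999, -1.6377, -0.9247) x1=(-1.0905, -0.9563, -0.8220) x2=(-0.9132, -0.2022, -0.4415)
step 23: x0=(-0.9969, -1.6272, -0.9525) x1=(-1.0630, -0.9436, -0.8302) x2=(-0.9584, -0.1854, -0.4887)
step 24: x0=(-0.9927, -1.6281, -0.9824) x1=(-1.0359, -0.9215, -0.8362) x2=(-1.0040, -0.1720, -0.5375)
step 25: x0=(-0.9883, -1.6332, -1.0131) x1=(-1.0089, -0.8950, -0.8410) x2=(-1.0498, -0.1618, -0.5875)
step 26: x0=(-0.9840, -1.6377, -1.0436) x1=(-0.9820, -0.8677, -0.8455) x2=(-1.0954, -0.1539, -0.6384)
step 27: x0=(-0.9796, -1.6398, -1.0736) x1=(-0.9551, -0.8420, -0.8504) x2=(-1.1410, -0.1461, -0.6892)
step 28: x0=(-0.9751, -1.6393, -1.1028) x1=(-0.9279, -0.8190, -0.8561) x2=(-1.1872, -0.1363, -0.7396)
step 29: x0=(-0.9705, -1.6361, -1.1312) x1=(-0.9006, -0.7987, -0.8624) x2=(-1.2340, -0.1248, -0.7897)
step 30: x0=(-0.9658, -1.6305, -1.1589) x1=(-0.8734, -0.7798, -0.8692) x2=(-1.2807, -0.1138, -0.8399)
step 31: x0=(-0.9608, -1.6227, -1.1858) x1=(-0.8471, -0.7612, -0.8764) x2=(-1.3260, -0.1050, -0.8902)
step 32: x0=(-0.9555, -1.6129, -1.2120) x1=(-0.8219, -0.7425, -0.8841) x2=(-1.3692, -0.0992, -0.9404)

pair (0,1), distance 0.6950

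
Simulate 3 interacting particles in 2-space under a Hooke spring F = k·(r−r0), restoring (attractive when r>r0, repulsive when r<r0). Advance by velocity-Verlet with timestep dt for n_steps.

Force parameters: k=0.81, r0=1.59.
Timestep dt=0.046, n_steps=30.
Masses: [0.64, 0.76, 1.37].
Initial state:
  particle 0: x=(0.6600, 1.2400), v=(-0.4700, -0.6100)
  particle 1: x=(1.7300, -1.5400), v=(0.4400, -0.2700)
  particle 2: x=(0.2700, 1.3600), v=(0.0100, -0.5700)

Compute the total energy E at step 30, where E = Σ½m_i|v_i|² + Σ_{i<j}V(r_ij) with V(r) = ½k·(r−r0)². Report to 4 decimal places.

step 0: x0=(0.6600, 1.2400) x1=(1.7300, -1.5400) x2=(0.2700, 1.3600)
step 1: x0=(0.6406, 1.2097) x1=(1.7488, -1.5493) x2=(0.2702, 1.3331)
step 2: x0=(0.6256, 1.1750) x1=(1.7648, -1.5524) x2=(0.2700, 1.3048)
step 3: x0=(0.6150, 1.1358) x1=(1.7779, -1.5494) x2=(0.2692, 1.2752)
step 4: x0=(0.6089, 1.0921) x1=(1.7881, -1.5404) x2=(0.2680, 1.2444)
step 5: x0=(0.6072, 1.0439) x1=(1.7953, -1.5256) x2=(0.2664, 1.2125)
step 6: x0=(0.6098, 0.9913) x1=(1.7997, -1.5052) x2=(0.2643, 1.1796)
step 7: x0=(0.6165, 0.9343) x1=(1.8013, -1.4795) x2=(0.2619, 1.1457)
step 8: x0=(0.6273, 0.8730) x1=(1.8001, -1.4487) x2=(0.2591, 1.1111)
step 9: x0=(0.6418, 0.8076) x1=(1.7963, -1.4132) x2=(0.2560, 1.0757)
step 10: x0=(0.6600, 0.7383) x1=(1.7899, -1.3733) x2=(0.2527, 1.0397)
step 11: x0=(0.6815, 0.6655) x1=(1.7811, -1.3294) x2=(0.2491, 1.0032)
step 12: x0=(0.7061, 0.5893) x1=(1.7701, -1.2819) x2=(0.2453, 0.9662)
step 13: x0=(0.7335, 0.5101) x1=(1.7571, -1.2311) x2=(0.2413, 0.9288)
step 14: x0=(0.7634, 0.4282) x1=(1.7422, -1.1776) x2=(0.2372, 0.8912)
step 15: x0=(0.7955, 0.3441) x1=(1.7256, -1.1218) x2=(0.2329, 0.8532)
step 16: x0=(0.8295, 0.2582) x1=(1.7077, -1.0641) x2=(0.2286, 0.8151)
step 17: x0=(0.8649, 0.1710) x1=(1.6887, -1.0050) x2=(0.2242, 0.7769)
step 18: x0=(0.9016, 0.0827) x1=(1.6688, -0.9449) x2=(0.2197, 0.7386)
step 19: x0=(0.9389, -0.0061) x1=(1.6485, -0.8843) x2=(0.2151, 0.7002)
step 20: x0=(0.9766, -0.0950) x1=(1.6279, -0.8236) x2=(0.2105, 0.6619)
step 21: x0=(1.0142, -0.1837) x1=(1.6076, -0.7631) x2=(0.2058, 0.6235)
step 22: x0=(1.0512, -0.2718) x1=(1.5879, -0.7033) x2=(0.2011, 0.5853)
step 23: x0=(1.0870, -0.3591) x1=(1.5692, -0.6443) x2=(0.1963, 0.5471)
step 24: x0=(1.1210, -0.4456) x1=(1.5522, -0.5861) x2=(0.1914, 0.5090)
step 25: x0=(1.1526, -0.5316) x1=(1.5373, -0.5284) x2=(0.1865, 0.4710)
step 26: x0=(1.1814, -0.6181) x1=(1.5250, -0.4707) x2=(0.1814, 0.4331)
step 27: x0=(1.2074, -0.7061) x1=(1.5152, -0.4118) x2=(0.1763, 0.3954)
step 28: x0=(1.2314, -0.7964) x1=(1.5073, -0.3511) x2=(0.1711, 0.3577)
step 29: x0=(1.2538, -0.8892) x1=(1.5008, -0.2885) x2=(0.1658, 0.3201)
step 30: x0=(1.2753, -0.9843) x1=(1.4953, -0.2240) x2=(0.1604, 0.2825)
step 0 velocities: v0=(-0.4700, -0.6100) v1=(0.4400, -0.2700) v2=(0.0100, -0.5700)
step 0: KE=0.5137, PE=2.4586, E=2.9723
step 30 velocities: v0=(0.4577, -2.0867) v1=(-0.1087, 1.4190) v2=(-0.1190, -0.8171)
step 30: KE=2.6971, PE=0.2728, E=2.9698

2.9698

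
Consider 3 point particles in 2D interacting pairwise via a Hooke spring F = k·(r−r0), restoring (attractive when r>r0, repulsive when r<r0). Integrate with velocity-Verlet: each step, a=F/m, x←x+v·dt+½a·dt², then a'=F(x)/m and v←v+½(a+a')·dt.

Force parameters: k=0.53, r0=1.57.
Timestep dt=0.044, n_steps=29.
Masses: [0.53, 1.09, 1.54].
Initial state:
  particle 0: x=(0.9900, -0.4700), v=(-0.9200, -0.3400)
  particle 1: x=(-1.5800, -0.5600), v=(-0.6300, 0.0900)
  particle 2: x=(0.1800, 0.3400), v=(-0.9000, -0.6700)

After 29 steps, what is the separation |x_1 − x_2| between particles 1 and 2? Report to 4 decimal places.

step 0: x0=(0.9900, -0.4700) x1=(-1.5800, -0.5600) x2=(0.1800, 0.3400)
step 1: x0=(0.9488, -0.4853) x1=(-1.6071, -0.5559) x2=(0.1402, 0.3106)
step 2: x0=(0.9064, -0.5012) x1=(-1.6329, -0.5517) x2=(0.0999, 0.2812)
step 3: x0=(0.8626, -0.5178) x1=(-1.6575, -0.5473) x2=(0.0592, 0.2520)
step 4: x0=(0.8177, -0.5350) x1=(-1.6810, -0.5427) x2=(0.0182, 0.2228)
step 5: x0=(0.7717, -0.5528) x1=(-1.7033, -0.5381) x2=(-0.0233, 0.1938)
step 6: x0=(0.7245, -0.5713) x1=(-1.7245, -0.5333) x2=(-0.0652, 0.1650)
step 7: x0=(0.6764, -0.5903) x1=(-1.7447, -0.5285) x2=(-0.1075, 0.1363)
step 8: x0=(0.6273, -0.6100) x1=(-1.7640, -0.5236) x2=(-0.1502, 0.1078)
step 9: x0=(0.5773, -0.6303) x1=(-1.7823, -0.5187) x2=(-0.1931, 0.0795)
step 10: x0=(0.5266, -0.6513) x1=(-1.7998, -0.5138) x2=(-0.2365, 0.0514)
step 11: x0=(0.4752, -0.6728) x1=(-1.8164, -0.5089) x2=(-0.2801, 0.0235)
step 12: x0=(0.4231, -0.6949) x1=(-1.8324, -0.5040) x2=(-0.3241, -0.0041)
step 13: x0=(0.3704, -0.7177) x1=(-1.8477, -0.4992) x2=(-0.3683, -0.0315)
step 14: x0=(0.3173, -0.7411) x1=(-1.8623, -0.4944) x2=(-0.4128, -0.0587)
step 15: x0=(0.2638, -0.7651) x1=(-1.8765, -0.4897) x2=(-0.4575, -0.0856)
step 16: x0=(0.2100, -0.7897) x1=(-1.8901, -0.4852) x2=(-0.5025, -0.1122)
step 17: x0=(0.1560, -0.8149) x1=(-1.9034, -0.4807) x2=(-0.5476, -0.1385)
step 18: x0=(0.1018, -0.8408) x1=(-1.9164, -0.4763) x2=(-0.5930, -0.1645)
step 19: x0=(0.0475, -0.8673) x1=(-1.9291, -0.4721) x2=(-0.6384, -0.1901)
step 20: x0=(-0.0068, -0.8945) x1=(-1.9416, -0.4680) x2=(-0.6840, -0.2155)
step 21: x0=(-0.0611, -0.9224) x1=(-1.9540, -0.4641) x2=(-0.7297, -0.2406)
step 22: x0=(-0.1152, -0.9509) x1=(-1.9664, -0.4602) x2=(-0.7755, -0.2653)
step 23: x0=(-0.1691, -0.9801) x1=(-1.9788, -0.4566) x2=(-0.8213, -0.2897)
step 24: x0=(-0.2228, -1.0100) x1=(-1.9912, -0.4530) x2=(-0.8672, -0.3137)
step 25: x0=(-0.2762, -1.0407) x1=(-2.0039, -0.4496) x2=(-0.9130, -0.3374)
step 26: x0=(-0.3293, -1.0720) x1=(-2.0167, -0.4463) x2=(-0.9588, -0.3607)
step 27: x0=(-0.3819, -1.1042) x1=(-2.0298, -0.4431) x2=(-1.0045, -0.3838)
step 28: x0=(-0.4342, -1.1370) x1=(-2.0433, -0.4400) x2=(-1.0502, -0.4065)
step 29: x0=(-0.4860, -1.1707) x1=(-2.0571, -0.4371) x2=(-1.0957, -0.4288)

0.9614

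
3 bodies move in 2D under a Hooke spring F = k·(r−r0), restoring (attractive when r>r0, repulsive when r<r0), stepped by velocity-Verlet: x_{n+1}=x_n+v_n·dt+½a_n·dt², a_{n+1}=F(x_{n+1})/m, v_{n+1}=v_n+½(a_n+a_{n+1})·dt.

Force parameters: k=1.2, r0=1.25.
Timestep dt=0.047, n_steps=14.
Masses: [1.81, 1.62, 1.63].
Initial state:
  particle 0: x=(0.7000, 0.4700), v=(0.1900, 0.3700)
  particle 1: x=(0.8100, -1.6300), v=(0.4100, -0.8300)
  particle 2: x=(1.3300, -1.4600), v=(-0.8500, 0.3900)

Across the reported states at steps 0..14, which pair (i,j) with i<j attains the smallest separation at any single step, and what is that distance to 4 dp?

step 0: x0=(0.7000, 0.4700) x1=(0.8100, -1.6300) x2=(1.3300, -1.4600)
step 1: x0=(0.7091, 0.4862) x1=(0.8287, -1.6685) x2=(1.2904, -1.4409)
step 2: x0=(0.7187, 0.5000) x1=(0.8462, -1.7060) x2=(1.2515, -1.4201)
step 3: x0=(0.7286, 0.5114) x1=(0.8626, -1.7427) x2=(1.2133, -1.3974)
step 4: x0=(0.7388, 0.5203) x1=(0.8781, -1.7786) x2=(1.1757, -1.3727)
step 5: x0=(0.7494, 0.5267) x1=(0.8927, -1.8138) x2=(1.1385, -1.3459)
step 6: x0=(0.7603, 0.5305) x1=(0.9067, -1.8482) x2=(1.1017, -1.3170)
step 7: x0=(0.7714, 0.5317) x1=(0.9201, -1.8819) x2=(1.0651, -1.2861)
step 8: x0=(0.7828, 0.5304) x1=(0.9332, -1.9146) x2=(1.0285, -1.2532)
step 9: x0=(0.7944, 0.5265) x1=(0.9461, -1.9463) x2=(0.9920, -1.2185)
step 10: x0=(0.8062, 0.5201) x1=(0.9587, -1.9769) x2=(0.9554, -1.1822)
step 11: x0=(0.8182, 0.5112) x1=(0.9713, -2.0061) x2=(0.9188, -1.1443)
step 12: x0=(0.8303, 0.4998) x1=(0.9837, -2.0340) x2=(0.8821, -1.1052)
step 13: x0=(0.8425, 0.4861) x1=(0.9961, -2.0602) x2=(0.8453, -1.0650)
step 14: x0=(0.8549, 0.4699) x1=(1.0084, -2.0847) x2=(0.8084, -1.0239)

pair (1,2), distance 0.4922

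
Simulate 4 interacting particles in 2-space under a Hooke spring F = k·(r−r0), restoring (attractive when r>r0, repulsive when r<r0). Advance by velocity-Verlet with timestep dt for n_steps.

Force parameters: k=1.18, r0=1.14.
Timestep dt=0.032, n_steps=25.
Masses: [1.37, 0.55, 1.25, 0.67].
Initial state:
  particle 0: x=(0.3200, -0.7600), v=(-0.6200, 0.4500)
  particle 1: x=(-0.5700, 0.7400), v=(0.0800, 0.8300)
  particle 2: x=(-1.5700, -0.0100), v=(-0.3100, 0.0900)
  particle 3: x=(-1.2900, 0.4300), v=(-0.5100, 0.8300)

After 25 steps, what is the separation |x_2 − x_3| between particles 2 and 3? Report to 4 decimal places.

step 0: x0=(0.3200, -0.7600) x1=(-0.5700, 0.7400) x2=(-1.5700, -0.0100) x3=(-1.2900, 0.4300)
step 1: x0=(0.2994, -0.7450) x1=(-0.5668, 0.7661) x2=(-1.5796, -0.0075) x3=(-1.3057, 0.4564)
step 2: x0=(0.2771, -0.7288) x1=(-0.5626, 0.7911) x2=(-1.5887, -0.0057) x3=(-1.3201, 0.4826)
step 3: x0=(0.2533, -0.7114) x1=(-0.5573, 0.8150) x2=(-1.5971, -0.0047) x3=(-1.3334, 0.5086)
step 4: x0=(0.2279, -0.6928) x1=(-0.5511, 0.8378) x2=(-1.6048, -0.0043) x3=(-1.3454, 0.5343)
step 5: x0=(0.2011, -0.6731) x1=(-0.5441, 0.8594) x2=(-1.6119, -0.0045) x3=(-1.3564, 0.5598)
step 6: x0=(0.1728, -0.6522) x1=(-0.5364, 0.8798) x2=(-1.6183, -0.0053) x3=(-1.3661, 0.5850)
step 7: x0=(0.1431, -0.6301) x1=(-0.5280, 0.8989) x2=(-1.6241, -0.0066) x3=(-1.3748, 0.6099)
step 8: x0=(0.1120, -0.6070) x1=(-0.5192, 0.9168) x2=(-1.6291, -0.0084) x3=(-1.3825, 0.6346)
step 9: x0=(0.0796, -0.5828) x1=(-0.5100, 0.9333) x2=(-1.6333, -0.0107) x3=(-1.3891, 0.6589)
step 10: x0=(0.0460, -0.5575) x1=(-0.5005, 0.9485) x2=(-1.6369, -0.0134) x3=(-1.3948, 0.6829)
step 11: x0=(0.0112, -0.5313) x1=(-0.4908, 0.9624) x2=(-1.6398, -0.0163) x3=(-1.3996, 0.7067)
step 12: x0=(-0.0247, -0.5041) x1=(-0.4810, 0.9749) x2=(-1.6420, -0.0196) x3=(-1.4035, 0.7301)
step 13: x0=(-0.0617, -0.4761) x1=(-0.4711, 0.9862) x2=(-1.6434, -0.0231) x3=(-1.4065, 0.7531)
step 14: x0=(-0.0996, -0.4471) x1=(-0.4614, 0.9962) x2=(-1.6442, -0.0268) x3=(-1.4088, 0.7759)
step 15: x0=(-0.1384, -0.4174) x1=(-0.4518, 1.0049) x2=(-1.6444, -0.0306) x3=(-1.4104, 0.7982)
step 16: x0=(-0.1780, -0.3869) x1=(-0.4425, 1.0124) x2=(-1.6439, -0.0345) x3=(-1.4113, 0.8203)
step 17: x0=(-0.2183, -0.3558) x1=(-0.4334, 1.0186) x2=(-1.6428, -0.0385) x3=(-1.4116, 0.8420)
step 18: x0=(-0.2593, -0.3240) x1=(-0.4247, 1.0237) x2=(-1.6411, -0.0424) x3=(-1.4114, 0.8633)
step 19: x0=(-0.3008, -0.2917) x1=(-0.4165, 1.0277) x2=(-1.6389, -0.0462) x3=(-1.4106, 0.8843)
step 20: x0=(-0.3429, -0.2588) x1=(-0.4087, 1.0306) x2=(-1.6361, -0.0500) x3=(-1.4095, 0.9049)
step 21: x0=(-0.3854, -0.2256) x1=(-0.4015, 1.0325) x2=(-1.6329, -0.0536) x3=(-1.4079, 0.9252)
step 22: x0=(-0.4282, -0.1919) x1=(-0.3948, 1.0335) x2=(-1.6292, -0.0571) x3=(-1.4061, 0.9452)
step 23: x0=(-0.4712, -0.1579) x1=(-0.3886, 1.0335) x2=(-1.6251, -0.0603) x3=(-1.4040, 0.9649)
step 24: x0=(-0.5145, -0.1237) x1=(-0.3831, 1.0327) x2=(-1.6206, -0.0633) x3=(-1.4018, 0.9843)
step 25: x0=(-0.5579, -0.0892) x1=(-0.3781, 1.0311) x2=(-1.6158, -0.0660) x3=(-1.3994, 1.0034)

1.0910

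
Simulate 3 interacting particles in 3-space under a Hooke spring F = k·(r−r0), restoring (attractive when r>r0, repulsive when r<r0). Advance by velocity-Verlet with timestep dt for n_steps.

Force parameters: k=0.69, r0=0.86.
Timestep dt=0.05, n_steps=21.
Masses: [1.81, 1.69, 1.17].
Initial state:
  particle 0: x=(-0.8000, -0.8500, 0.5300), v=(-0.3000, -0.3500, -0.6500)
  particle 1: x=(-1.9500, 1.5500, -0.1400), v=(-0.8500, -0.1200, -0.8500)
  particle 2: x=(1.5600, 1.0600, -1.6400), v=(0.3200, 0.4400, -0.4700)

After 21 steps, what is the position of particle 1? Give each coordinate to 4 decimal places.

(-2.0400, 1.0206, -1.1363)

step 0: x0=(-0.8000, -0.8500, 0.5300) x1=(-1.9500, 1.5500, -0.1400) x2=(1.5600, 1.0600, -1.6400)
step 1: x0=(-0.8145, -0.8660, 0.4965) x1=(-1.9907, 1.5430, -0.1829) x2=(1.5727, 1.0812, -1.6614)
step 2: x0=(-0.8280, -0.8790, 0.4609) x1=(-2.0278, 1.5339, -0.2264) x2=(1.5785, 1.1007, -1.6787)
step 3: x0=(-0.8406, -0.8890, 0.4234) x1=(-2.0611, 1.5227, -0.2706) x2=(1.5775, 1.1185, -1.6918)
step 4: x0=(-0.8522, -0.8959, 0.3838) x1=(-2.0906, 1.5096, -0.3155) x2=(1.5695, 1.1344, -1.7009)
step 5: x0=(-0.8628, -0.8997, 0.3422) x1=(-2.1164, 1.4944, -0.3610) x2=(1.5545, 1.1485, -1.7061)
step 6: x0=(-0.8724, -0.9004, 0.2986) x1=(-2.1384, 1.4773, -0.4071) x2=(1.5326, 1.1606, -1.7073)
step 7: x0=(-0.8811, -0.8980, 0.2531) x1=(-2.1565, 1.4582, -0.4537) x2=(1.5037, 1.1707, -1.7048)
step 8: x0=(-0.8889, -0.8926, 0.2057) x1=(-2.1709, 1.4372, -0.5007) x2=(1.4679, 1.1788, -1.6986)
step 9: x0=(-0.8959, -0.8841, 0.1565) x1=(-2.1814, 1.4145, -0.5483) x2=(1.4253, 1.1849, -1.6889)
step 10: x0=(-0.9020, -0.8727, 0.1054) x1=(-2.1882, 1.3899, -0.5962) x2=(1.3759, 1.1889, -1.6759)
step 11: x0=(-0.9072, -0.8582, 0.0526) x1=(-2.1914, 1.3636, -0.6446) x2=(1.3200, 1.1909, -1.6596)
step 12: x0=(-0.9117, -0.8409, -0.0018) x1=(-2.1909, 1.3356, -0.6932) x2=(1.2576, 1.1908, -1.6402)
step 13: x0=(-0.9155, -0.8207, -0.0579) x1=(-2.1868, 1.3060, -0.7421) x2=(1.1890, 1.1886, -1.6180)
step 14: x0=(-0.9186, -0.7978, -0.1155) x1=(-2.1793, 1.2749, -0.7912) x2=(1.1144, 1.1843, -1.5932)
step 15: x0=(-0.9211, -0.7722, -0.1746) x1=(-2.1684, 1.2423, -0.8404) x2=(1.0339, 1.1780, -1.5658)
step 16: x0=(-0.9230, -0.7440, -0.2350) x1=(-2.1543, 1.2084, -0.8898) x2=(0.9479, 1.1697, -1.5362)
step 17: x0=(-0.9244, -0.7133, -0.2967) x1=(-2.1371, 1.1731, -0.9392) x2=(0.8565, 1.1594, -1.5046)
step 18: x0=(-0.9253, -0.6802, -0.3596) x1=(-2.1169, 1.1366, -0.9886) x2=(0.7602, 1.1472, -1.4710)
step 19: x0=(-0.9259, -0.6449, -0.4236) x1=(-2.0938, 1.0990, -1.0379) x2=(0.6592, 1.1332, -1.4359)
step 20: x0=(-0.9261, -0.6074, -0.4886) x1=(-2.0681, 1.0603, -1.0872) x2=(0.5538, 1.1173, -1.3994)
step 21: x0=(-0.9260, -0.5679, -0.5545) x1=(-2.0400, 1.0206, -1.1363) x2=(0.4444, 1.0998, -1.3616)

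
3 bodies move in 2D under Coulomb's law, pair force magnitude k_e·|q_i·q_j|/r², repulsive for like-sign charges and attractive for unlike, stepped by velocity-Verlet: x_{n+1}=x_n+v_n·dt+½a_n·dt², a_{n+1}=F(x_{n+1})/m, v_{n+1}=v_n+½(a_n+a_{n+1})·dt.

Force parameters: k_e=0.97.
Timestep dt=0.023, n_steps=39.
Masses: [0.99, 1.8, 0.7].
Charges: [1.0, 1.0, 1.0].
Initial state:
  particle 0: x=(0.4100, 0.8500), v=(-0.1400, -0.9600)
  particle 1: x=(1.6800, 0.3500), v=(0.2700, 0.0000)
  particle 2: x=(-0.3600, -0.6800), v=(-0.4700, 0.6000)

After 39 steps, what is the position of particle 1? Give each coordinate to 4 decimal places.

(2.0550, 0.3434)

step 0: x0=(0.4100, 0.8500) x1=(1.6800, 0.3500) x2=(-0.3600, -0.6800)
step 1: x0=(0.4067, 0.8280) x1=(1.6863, 0.3500) x2=(-0.3709, -0.6663)
step 2: x0=(0.4032, 0.8064) x1=(1.6928, 0.3499) x2=(-0.3821, -0.6530)
step 3: x0=(0.3995, 0.7849) x1=(1.6995, 0.3499) x2=(-0.3935, -0.6399)
step 4: x0=(0.3957, 0.7638) x1=(1.7064, 0.3498) x2=(-0.4052, -0.6271)
step 5: x0=(0.3917, 0.7428) x1=(1.7134, 0.3496) x2=(-0.4172, -0.6147)
step 6: x0=(0.3876, 0.7222) x1=(1.7207, 0.3495) x2=(-0.4294, -0.6025)
step 7: x0=(0.3833, 0.7018) x1=(1.7282, 0.3493) x2=(-0.4419, -0.5907)
step 8: x0=(0.3789, 0.6816) x1=(1.7358, 0.3492) x2=(-0.4547, -0.5791)
step 9: x0=(0.3743, 0.6617) x1=(1.7436, 0.3490) x2=(-0.4677, -0.5679)
step 10: x0=(0.3696, 0.6421) x1=(1.7517, 0.3488) x2=(-0.4811, -0.5570)
step 11: x0=(0.3648, 0.6227) x1=(1.7599, 0.3485) x2=(-0.4948, -0.5464)
step 12: x0=(0.3599, 0.6035) x1=(1.7683, 0.3483) x2=(-0.5089, -0.5362)
step 13: x0=(0.3549, 0.5846) x1=(1.7768, 0.3481) x2=(-0.5232, -0.5263)
step 14: x0=(0.3498, 0.5659) x1=(1.7856, 0.3478) x2=(-0.5379, -0.5167)
step 15: x0=(0.3447, 0.5475) x1=(1.7945, 0.3476) x2=(-0.5529, -0.5074)
step 16: x0=(0.3394, 0.5293) x1=(1.8036, 0.3473) x2=(-0.5683, -0.4985)
step 17: x0=(0.3342, 0.5114) x1=(1.8129, 0.3471) x2=(-0.5841, -0.4899)
step 18: x0=(0.3288, 0.4937) x1=(1.8223, 0.3468) x2=(-0.6003, -0.4817)
step 19: x0=(0.3235, 0.4762) x1=(1.8319, 0.3466) x2=(-0.6168, -0.4737)
step 20: x0=(0.3181, 0.4589) x1=(1.8417, 0.3464) x2=(-0.6337, -0.4661)
step 21: x0=(0.3127, 0.4419) x1=(1.8516, 0.3461) x2=(-0.6510, -0.4588)
step 22: x0=(0.3073, 0.4251) x1=(1.8617, 0.3459) x2=(-0.6688, -0.4519)
step 23: x0=(0.3019, 0.4085) x1=(1.8720, 0.3457) x2=(-0.6869, -0.4452)
step 24: x0=(0.2966, 0.3921) x1=(1.8824, 0.3454) x2=(-0.7055, -0.4389)
step 25: x0=(0.2912, 0.3759) x1=(1.8929, 0.3452) x2=(-0.7245, -0.4328)
step 26: x0=(0.2860, 0.3599) x1=(1.9036, 0.3450) x2=(-0.7439, -0.4271)
step 27: x0=(0.2807, 0.3441) x1=(1.9145, 0.3448) x2=(-0.7638, -0.4217)
step 28: x0=(0.2755, 0.3284) x1=(1.9255, 0.3446) x2=(-0.7841, -0.4165)
step 29: x0=(0.2704, 0.3130) x1=(1.9366, 0.3445) x2=(-0.8048, -0.4116)
step 30: x0=(0.2653, 0.2977) x1=(1.9479, 0.3443) x2=(-0.8261, -0.4070)
step 31: x0=(0.2604, 0.2825) x1=(1.9593, 0.3442) x2=(-0.8477, -0.4027)
step 32: x0=(0.2555, 0.2676) x1=(1.9708, 0.3440) x2=(-0.8698, -0.3986)
step 33: x0=(0.2506, 0.2527) x1=(1.9825, 0.3439) x2=(-0.8924, -0.3947)
step 34: x0=(0.2459, 0.2381) x1=(1.9942, 0.3438) x2=(-0.9154, -0.3911)
step 35: x0=(0.2413, 0.2235) x1=(2.0061, 0.3437) x2=(-0.9389, -0.3877)
step 36: x0=(0.2367, 0.2091) x1=(2.0182, 0.3436) x2=(-0.9628, -0.3844)
step 37: x0=(0.2323, 0.1948) x1=(2.0303, 0.3435) x2=(-0.9871, -0.3814)
step 38: x0=(0.2279, 0.1806) x1=(2.0426, 0.3435) x2=(-1.0119, -0.3786)
step 39: x0=(0.2237, 0.1664) x1=(2.0550, 0.3434) x2=(-1.0371, -0.3760)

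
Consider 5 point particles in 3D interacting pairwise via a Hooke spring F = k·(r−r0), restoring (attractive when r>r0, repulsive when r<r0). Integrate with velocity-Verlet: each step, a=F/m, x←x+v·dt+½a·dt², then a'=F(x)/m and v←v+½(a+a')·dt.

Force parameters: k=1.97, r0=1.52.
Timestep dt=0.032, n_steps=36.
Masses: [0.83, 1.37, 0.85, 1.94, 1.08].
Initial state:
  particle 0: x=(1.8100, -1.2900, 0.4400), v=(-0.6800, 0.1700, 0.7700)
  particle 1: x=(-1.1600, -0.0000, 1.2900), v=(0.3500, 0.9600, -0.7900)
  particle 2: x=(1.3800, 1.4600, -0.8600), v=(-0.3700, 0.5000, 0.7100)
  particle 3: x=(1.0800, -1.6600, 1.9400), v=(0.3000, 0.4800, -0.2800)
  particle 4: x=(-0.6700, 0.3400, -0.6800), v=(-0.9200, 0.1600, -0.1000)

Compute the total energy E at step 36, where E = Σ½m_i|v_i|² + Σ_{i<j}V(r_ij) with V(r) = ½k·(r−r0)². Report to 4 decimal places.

30.2237

step 0: x0=(1.8100, -1.2900, 0.4400) x1=(-1.1600, -0.0000, 1.2900) x2=(1.3800, 1.4600, -0.8600) x3=(1.0800, -1.6600, 1.9400) x4=(-0.6700, 0.3400, -0.6800)
step 1: x0=(1.7843, -1.2810, 0.4639) x1=(-1.1457, 0.0303, 1.2633) x2=(1.3656, 1.4705, -0.8328) x3=(1.0887, -1.6426, 1.9291) x4=(-0.6967, 0.3435, -0.6808)
step 2: x0=(1.7510, -1.2650, 0.4861) x1=(-1.1251, 0.0598, 1.2339) x2=(1.3461, 1.4701, -0.7969) x3=(1.0954, -1.6210, 1.9142) x4=(-0.7179, 0.3438, -0.6768)
step 3: x0=(1.7103, -1.2419, 0.5064) x1=(-1.0986, 0.0883, 1.2021) x2=(1.3217, 1.4590, -0.7526) x3=(1.1001, -1.5953, 1.8956) x4=(-0.7334, 0.3410, -0.6680)
step 4: x0=(1.6624, -1.2119, 0.5248) x1=(-1.0664, 0.1158, 1.1681) x2=(1.2925, 1.4375, -0.7003) x3=(1.1028, -1.5657, 1.8733) x4=(-0.7434, 0.3352, -0.6546)
step 5: x0=(1.6077, -1.1753, 0.5410) x1=(-1.0286, 0.1423, 1.1321) x2=(1.2587, 1.4059, -0.6404) x3=(1.1034, -1.5322, 1.8475) x4=(-0.7479, 0.3265, -0.6368)
step 6: x0=(1.5467, -1.1322, 0.5549) x1=(-0.9857, 0.1677, 1.0944) x2=(1.2208, 1.3649, -0.5734) x3=(1.1019, -1.4949, 1.8184) x4=(-0.7470, 0.3150, -0.6146)
step 7: x0=(1.4798, -1.0831, 0.5666) x1=(-0.9380, 0.1920, 1.0552) x2=(1.1789, 1.3149, -0.4999) x3=(1.0985, -1.4540, 1.7861) x4=(-0.7410, 0.3008, -0.5884)
step 8: x0=(1.4076, -1.0285, 0.5760) x1=(-0.8858, 0.2152, 1.0150) x2=(1.1335, 1.2568, -0.4205) x3=(1.0929, -1.4098, 1.7510) x4=(-0.7300, 0.2841, -0.5583)
step 9: x0=(1.3305, -0.9687, 0.5831) x1=(-0.8297, 0.2372, 0.9739) x2=(1.0850, 1.1913, -0.3360) x3=(1.0855, -1.3624, 1.7131) x4=(-0.7144, 0.2651, -0.5247)
step 10: x0=(1.2492, -0.9045, 0.5879) x1=(-0.7700, 0.2581, 0.9323) x2=(1.0339, 1.1193, -0.2469) x3=(1.0761, -1.3120, 1.6728) x4=(-0.6946, 0.2439, -0.4880)
step 11: x0=(1.1642, -0.8363, 0.5906) x1=(-0.7073, 0.2779, 0.8905) x2=(0.9805, 1.0417, -0.1541) x3=(1.0649, -1.2590, 1.6304) x4=(-0.6708, 0.2207, -0.4484)
step 12: x0=(1.0763, -0.7649, 0.5913) x1=(-0.6421, 0.2967, 0.8488) x2=(0.9255, 0.9594, -0.0582) x3=(1.0520, -1.2036, 1.5860) x4=(-0.6436, 0.1957, -0.4064)
step 13: x0=(0.9859, -0.6909, 0.5902) x1=(-0.5748, 0.3145, 0.8075) x2=(0.8694, 0.8736, 0.0400) x3=(1.0376, -1.1461, 1.5400) x4=(-0.6134, 0.1690, -0.3624)
step 14: x0=(0.8938, -0.6151, 0.5875) x1=(-0.5060, 0.3315, 0.7669) x2=(0.8127, 0.7853, 0.1398) x3=(1.0217, -1.0869, 1.4927) x4=(-0.5808, 0.1408, -0.3168)
step 15: x0=(0.8004, -0.5383, 0.5833) x1=(-0.4362, 0.3478, 0.7272) x2=(0.7559, 0.6954, 0.2407) x3=(1.0046, -1.0262, 1.4442) x4=(-0.5462, 0.1112, -0.2701)
step 16: x0=(0.7064, -0.4613, 0.5780) x1=(-0.3660, 0.3636, 0.6885) x2=(0.6998, 0.6051, 0.3421) x3=(0.9865, -0.9643, 1.3950) x4=(-0.5102, 0.0804, -0.2228)
step 17: x0=(0.6123, -0.3848, 0.5718) x1=(-0.2959, 0.3792, 0.6511) x2=(0.6447, 0.5152, 0.4436) x3=(0.9675, -0.9017, 1.3451) x4=(-0.4735, 0.0485, -0.1754)
step 18: x0=(0.5186, -0.3098, 0.5650) x1=(-0.2263, 0.3949, 0.6150) x2=(0.5913, 0.4267, 0.5450) x3=(0.9479, -0.8385, 1.2948) x4=(-0.4365, 0.0155, -0.1284)
step 19: x0=(0.4256, -0.2369, 0.5576) x1=(-0.1578, 0.4112, 0.5799) x2=(0.5402, 0.3403, 0.6464) x3=(0.9279, -0.7752, 1.2444) x4=(-0.3997, -0.0184, -0.0821)
step 20: x0=(0.3334, -0.1670, 0.5497) x1=(-0.0906, 0.4286, 0.5457) x2=(0.4918, 0.2564, 0.7486) x3=(0.9077, -0.7119, 1.1940) x4=(-0.3638, -0.0534, -0.0371)
step 21: x0=(0.2420, -0.1004, 0.5409) x1=(-0.0248, 0.4478, 0.5120) x2=(0.4463, 0.1750, 0.8526) x3=(0.8876, -0.6491, 1.1438) x4=(-0.3292, -0.0894, 0.0063)
step 22: x0=(0.1509, -0.0366, 0.5311) x1=(0.0400, 0.4695, 0.4782) x2=(0.4034, 0.0955, 0.9595) x3=(0.8679, -0.5868, 1.0939) x4=(-0.2962, -0.1266, 0.0477)
step 23: x0=(0.0599, 0.0250, 0.5204) x1=(0.1042, 0.4940, 0.4439) x2=(0.3622, 0.0170, 1.0701) x3=(0.8488, -0.5254, 1.0443) x4=(-0.2650, -0.1651, 0.0869)
step 24: x0=(-0.0319, 0.0854, 0.5094) x1=(0.1686, 0.5215, 0.4090) x2=(0.3217, -0.0609, 1.1846) x3=(0.8307, -0.4650, 0.9949) x4=(-0.2358, -0.2054, 0.1237)
step 25: x0=(-0.1253, 0.1458, 0.4988) x1=(0.2337, 0.5519, 0.3734) x2=(0.2811, -0.1386, 1.3028) x3=(0.8138, -0.4054, 0.9456) x4=(-0.2083, -0.2477, 0.1580)
step 26: x0=(-0.2211, 0.2070, 0.4887) x1=(0.3000, 0.5847, 0.3370) x2=(0.2398, -0.2165, 1.4245) x3=(0.7980, -0.3465, 0.8963) x4=(-0.1821, -0.2923, 0.1902)
step 27: x0=(-0.3196, 0.2697, 0.4793) x1=(0.3675, 0.6193, 0.3000) x2=(0.1978, -0.2946, 1.5489) x3=(0.7835, -0.2882, 0.8469) x4=(-0.1568, -0.3392, 0.2207)
step 28: x0=(-0.4209, 0.3339, 0.4704) x1=(0.4359, 0.6554, 0.2626) x2=(0.1552, -0.3728, 1.6751) x3=(0.7701, -0.2303, 0.7975) x4=(-0.1323, -0.3883, 0.2498)
step 29: x0=(-0.5244, 0.3993, 0.4623) x1=(0.5052, 0.6924, 0.2249) x2=(0.1122, -0.4509, 1.8018) x3=(0.7577, -0.1727, 0.7482) x4=(-0.1082, -0.4392, 0.2780)
step 30: x0=(-0.6295, 0.4656, 0.4549) x1=(0.5748, 0.7302, 0.1874) x2=(0.0688, -0.5282, 1.9278) x3=(0.7460, -0.1154, 0.6992) x4=(-0.0848, -0.4917, 0.3056)
step 31: x0=(-0.7354, 0.5320, 0.4486) x1=(0.6446, 0.7683, 0.1501) x2=(0.0254, -0.6042, 2.0516) x3=(0.7348, -0.0582, 0.6507) x4=(-0.0618, -0.5454, 0.3330)
step 32: x0=(-0.8411, 0.5981, 0.4434) x1=(0.7141, 0.8063, 0.1134) x2=(-0.0178, -0.6780, 2.1719) x3=(0.7241, -0.0014, 0.6027) x4=(-0.0394, -0.6000, 0.3604)
step 33: x0=(-0.9456, 0.6631, 0.4397) x1=(0.7829, 0.8440, 0.0777) x2=(-0.0606, -0.7490, 2.2874) x3=(0.7135, 0.0553, 0.5555) x4=(-0.0176, -0.6552, 0.3880)
step 34: x0=(-1.0480, 0.7265, 0.4376) x1=(0.8507, 0.8810, 0.0431) x2=(-0.1029, -0.8164, 2.3967) x3=(0.7027, 0.1116, 0.5091) x4=(0.0036, -0.7106, 0.4162)
step 35: x0=(-1.1473, 0.7876, 0.4374) x1=(0.9171, 0.9171, 0.0100) x2=(-0.1442, -0.8795, 2.4986) x3=(0.6915, 0.1675, 0.4637) x4=(0.0243, -0.7657, 0.4450)
step 36: x0=(-1.2425, 0.8457, 0.4393) x1=(0.9818, 0.9519, -0.0212) x2=(-0.1845, -0.9374, 2.5921) x3=(0.6797, 0.2230, 0.4195) x4=(0.0443, -0.8202, 0.4747)
step 0 velocities: v0=(-0.6800, 0.1700, 0.7700) v1=(0.3500, 0.9600, -0.7900) v2=(-0.3700, 0.5000, 0.7100) v3=(0.3000, 0.4800, -0.2800) v4=(-0.9200, 0.1600, -0.1000)
step 0: KE=2.8345, PE=27.4260, E=30.2604
step 36 velocities: v0=(-2.8937, 1.7614, 0.0923) v1=(1.9881, 1.0640, -0.9436) v2=(-1.2380, -1.7190, 2.7707) v3=(-0.3850, 1.7234, -1.3638) v4=(0.6169, -1.6820, 0.9407)
step 36: KE=21.0692, PE=9.1545, E=30.2237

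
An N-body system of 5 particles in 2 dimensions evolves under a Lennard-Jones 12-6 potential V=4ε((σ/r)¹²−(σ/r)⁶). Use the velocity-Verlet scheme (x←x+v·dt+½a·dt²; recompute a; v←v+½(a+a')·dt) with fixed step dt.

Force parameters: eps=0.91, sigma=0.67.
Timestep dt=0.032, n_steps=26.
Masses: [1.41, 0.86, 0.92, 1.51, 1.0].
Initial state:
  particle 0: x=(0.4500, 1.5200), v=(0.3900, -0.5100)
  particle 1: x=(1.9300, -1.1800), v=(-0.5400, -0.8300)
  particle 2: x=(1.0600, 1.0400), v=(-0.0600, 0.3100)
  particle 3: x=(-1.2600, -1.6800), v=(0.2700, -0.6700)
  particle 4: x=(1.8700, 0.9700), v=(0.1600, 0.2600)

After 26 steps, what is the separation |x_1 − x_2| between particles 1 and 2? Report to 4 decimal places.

2.9213

step 0: x0=(0.4500, 1.5200) x1=(1.9300, -1.1800) x2=(1.0600, 1.0400) x3=(-1.2600, -1.6800) x4=(1.8700, 0.9700)
step 1: x0=(0.4631, 1.5032) x1=(1.9127, -1.2066) x2=(1.0589, 1.0505) x3=(-1.2514, -1.7014) x4=(1.8735, 0.9785)
step 2: x0=(0.4760, 1.4866) x1=(1.8954, -1.2331) x2=(1.0618, 1.0603) x3=(-1.2427, -1.7229) x4=(1.8736, 0.9873)
step 3: x0=(0.4862, 1.4720) x1=(1.8781, -1.2596) x2=(1.0725, 1.0667) x3=(-1.2341, -1.7443) x4=(1.8703, 0.9964)
step 4: x0=(0.4917, 1.4606) x1=(1.8609, -1.2861) x2=(1.0938, 1.0678) x3=(-1.2254, -1.7658) x4=(1.8640, 1.0058)
step 5: x0=(0.4935, 1.4517) x1=(1.8436, -1.3126) x2=(1.1228, 1.0649) x3=(-1.2168, -1.7872) x4=(1.8556, 1.0154)
step 6: x0=(0.4943, 1.4435) x1=(1.8263, -1.3391) x2=(1.1507, 1.0611) x3=(-1.2081, -1.8086) x4=(1.8498, 1.0249)
step 7: x0=(0.4957, 1.4349) x1=(1.8090, -1.3656) x2=(1.1635, 1.0585) x3=(-1.1995, -1.8301) x4=(1.8570, 1.0337)
step 8: x0=(0.4981, 1.4258) x1=(1.7917, -1.3921) x2=(1.1574, 1.0572) x3=(-1.1909, -1.8515) x4=(1.8802, 1.0420)
step 9: x0=(0.5008, 1.4166) x1=(1.7744, -1.4185) x2=(1.1452, 1.0563) x3=(-1.1822, -1.8729) x4=(1.9085, 1.0502)
step 10: x0=(0.5024, 1.4080) x1=(1.7571, -1.4450) x2=(1.1362, 1.0544) x3=(-1.1736, -1.8944) x4=(1.9356, 1.0585)
step 11: x0=(0.5013, 1.4010) x1=(1.7398, -1.4714) x2=(1.1347, 1.0500) x3=(-1.1649, -1.9158) x4=(1.9595, 1.0668)
step 12: x0=(0.4972, 1.3956) x1=(1.7225, -1.4978) x2=(1.1415, 1.0431) x3=(-1.1563, -1.9373) x4=(1.9800, 1.0750)
step 13: x0=(0.4915, 1.3911) x1=(1.7051, -1.5243) x2=(1.1545, 1.0349) x3=(-1.1476, -1.9587) x4=(1.9971, 1.0832)
step 14: x0=(0.4859, 1.3866) x1=(1.6878, -1.5507) x2=(1.1710, 1.0270) x3=(-1.1390, -1.9801) x4=(2.0107, 1.0911)
step 15: x0=(0.4816, 1.3815) x1=(1.6705, -1.5771) x2=(1.1892, 1.0203) x3=(-1.1303, -2.0016) x4=(2.0210, 1.0988)
step 16: x0=(0.4791, 1.3754) x1=(1.6532, -1.6035) x2=(1.2084, 1.0153) x3=(-1.1217, -2.0230) x4=(2.0279, 1.1063)
step 17: x0=(0.4787, 1.3683) x1=(1.6359, -1.6299) x2=(1.2279, 1.0123) x3=(-1.1130, -2.0444) x4=(2.0313, 1.1133)
step 18: x0=(0.4805, 1.3602) x1=(1.6186, -1.6563) x2=(1.2476, 1.0113) x3=(-1.1044, -2.0659) x4=(2.0316, 1.1200)
step 19: x0=(0.4846, 1.3511) x1=(1.6012, -1.6827) x2=(1.2670, 1.0121) x3=(-1.0957, -2.0873) x4=(2.0290, 1.1263)
step 20: x0=(0.4908, 1.3411) x1=(1.5839, -1.7091) x2=(1.2850, 1.0147) x3=(-1.0870, -2.1087) x4=(2.0247, 1.1324)
step 21: x0=(0.4992, 1.3301) x1=(1.5666, -1.7355) x2=(1.2993, 1.0185) x3=(-1.0784, -2.1302) x4=(2.0207, 1.1386)
step 22: x0=(0.5098, 1.3184) x1=(1.5493, -1.7619) x2=(1.3068, 1.0230) x3=(-1.0697, -2.1516) x4=(2.0198, 1.1453)
step 23: x0=(0.5226, 1.3058) x1=(1.5319, -1.7883) x2=(1.3055, 1.0278) x3=(-1.0611, -2.1730) x4=(2.0238, 1.1528)
step 24: x0=(0.5378, 1.2925) x1=(1.5146, -1.8147) x2=(1.2967, 1.0332) x3=(-1.0524, -2.1945) x4=(2.0315, 1.1611)
step 25: x0=(0.5551, 1.2784) x1=(1.4973, -1.8411) x2=(1.2840, 1.0394) x3=(-1.0437, -2.2159) x4=(2.0398, 1.1694)
step 26: x0=(0.5734, 1.2640) x1=(1.4799, -1.8675) x2=(1.2713, 1.0464) x3=(-1.0351, -2.2373) x4=(2.0466, 1.1776)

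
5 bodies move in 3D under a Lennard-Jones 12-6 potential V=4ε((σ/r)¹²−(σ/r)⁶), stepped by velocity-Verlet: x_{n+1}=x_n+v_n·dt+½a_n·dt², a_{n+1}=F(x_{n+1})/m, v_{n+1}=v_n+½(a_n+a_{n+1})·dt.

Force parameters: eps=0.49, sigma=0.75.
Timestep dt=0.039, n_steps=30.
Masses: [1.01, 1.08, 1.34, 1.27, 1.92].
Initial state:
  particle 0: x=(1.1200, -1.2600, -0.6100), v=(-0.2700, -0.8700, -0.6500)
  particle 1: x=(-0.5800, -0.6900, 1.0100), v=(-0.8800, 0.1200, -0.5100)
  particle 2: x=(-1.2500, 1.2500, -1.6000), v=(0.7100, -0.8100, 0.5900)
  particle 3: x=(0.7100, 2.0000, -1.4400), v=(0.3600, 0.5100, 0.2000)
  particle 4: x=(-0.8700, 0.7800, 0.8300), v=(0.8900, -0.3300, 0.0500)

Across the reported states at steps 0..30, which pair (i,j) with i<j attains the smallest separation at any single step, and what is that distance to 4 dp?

step 0: x0=(1.1200, -1.2600, -0.6100) x1=(-0.5800, -0.6900, 1.0100) x2=(-1.2500, 1.2500, -1.6000) x3=(0.7100, 2.0000, -1.4400) x4=(-0.8700, 0.7800, 0.8300)
step 1: x0=(1.1095, -1.2939, -0.6353) x1=(-0.6143, -0.6852, 0.9901) x2=(-1.2223, 1.2184, -1.5770) x3=(0.7240, 2.0199, -1.4322) x4=(-0.8353, 0.7671, 0.8320)
step 2: x0=(1.0989, -1.3279, -0.6607) x1=(-0.6487, -0.6803, 0.9702) x2=(-1.1946, 1.1868, -1.5540) x3=(0.7381, 2.0398, -1.4244) x4=(-0.8005, 0.7541, 0.8339)
step 3: x0=(1.0884, -1.3618, -0.6860) x1=(-0.6831, -0.6752, 0.9502) x2=(-1.1669, 1.1552, -1.5309) x3=(0.7521, 2.0596, -1.4166) x4=(-0.7658, 0.7409, 0.8359)
step 4: x0=(1.0778, -1.3957, -0.7114) x1=(-0.7175, -0.6698, 0.9302) x2=(-1.1391, 1.1237, -1.5079) x3=(0.7661, 2.0795, -1.4088) x4=(-0.7310, 0.7277, 0.8379)
step 5: x0=(1.0673, -1.4296, -0.7367) x1=(-0.7518, -0.6641, 0.9103) x2=(-1.1114, 1.0921, -1.4849) x3=(0.7800, 2.0994, -1.4010) x4=(-0.6963, 0.7143, 0.8398)
step 6: x0=(1.0567, -1.4635, -0.7620) x1=(-0.7862, -0.6582, 0.8902) x2=(-1.0836, 1.0605, -1.4618) x3=(0.7940, 2.1192, -1.3932) x4=(-0.6615, 0.7007, 0.8418)
step 7: x0=(1.0462, -1.4974, -0.7874) x1=(-0.8205, -0.6519, 0.8702) x2=(-1.0559, 1.0290, -1.4388) x3=(0.8080, 2.1391, -1.3854) x4=(-0.6268, 0.6869, 0.8438)
step 8: x0=(1.0356, -1.5313, -0.8127) x1=(-0.8548, -0.6453, 0.8502) x2=(-1.0281, 0.9974, -1.4157) x3=(0.8219, 2.1589, -1.3776) x4=(-0.5921, 0.6730, 0.8458)
step 9: x0=(1.0250, -1.5653, -0.8380) x1=(-0.8891, -0.6384, 0.8301) x2=(-1.0003, 0.9658, -1.3927) x3=(0.8359, 2.1788, -1.3698) x4=(-0.5574, 0.6589, 0.8478)
step 10: x0=(1.0145, -1.5992, -0.8633) x1=(-0.9232, -0.6311, 0.8101) x2=(-0.9725, 0.9343, -1.3696) x3=(0.8498, 2.1986, -1.3620) x4=(-0.5228, 0.6445, 0.8498)
step 11: x0=(1.0039, -1.6331, -0.8886) x1=(-0.9572, -0.6235, 0.7900) x2=(-0.9447, 0.9027, -1.3465) x3=(0.8637, 2.2184, -1.3542) x4=(-0.4883, 0.6300, 0.8517)
step 12: x0=(0.9933, -1.6670, -0.9140) x1=(-0.9911, -0.6156, 0.7700) x2=(-0.9169, 0.8712, -1.3234) x3=(0.8776, 2.2382, -1.3464) x4=(-0.4538, 0.6153, 0.8537)
step 13: x0=(0.9828, -1.7009, -0.9393) x1=(-1.0249, -0.6073, 0.7500) x2=(-0.8891, 0.8396, -1.3003) x3=(0.8916, 2.2580, -1.3386) x4=(-0.4194, 0.6004, 0.8556)
step 14: x0=(0.9722, -1.7348, -0.9646) x1=(-1.0585, -0.5987, 0.7300) x2=(-0.8612, 0.8081, -1.2772) x3=(0.9055, 2.2778, -1.3308) x4=(-0.3850, 0.5854, 0.8575)
step 15: x0=(0.9616, -1.7686, -0.9899) x1=(-1.0919, -0.5899, 0.7101) x2=(-0.8334, 0.7765, -1.2541) x3=(0.9194, 2.2976, -1.3229) x4=(-0.3508, 0.5702, 0.8594)
step 16: x0=(0.9510, -1.8025, -1.0152) x1=(-1.1252, -0.5808, 0.6901) x2=(-0.8055, 0.7450, -1.2309) x3=(0.9333, 2.3174, -1.3151) x4=(-0.3167, 0.5548, 0.8612)
step 17: x0=(0.9404, -1.8364, -1.0405) x1=(-1.1583, -0.5715, 0.6702) x2=(-0.7777, 0.7134, -1.2078) x3=(0.9471, 2.3372, -1.3073) x4=(-0.2826, 0.5394, 0.8631)
step 18: x0=(0.9298, -1.8703, -1.0658) x1=(-1.1913, -0.5620, 0.6503) x2=(-0.7498, 0.6818, -1.1846) x3=(0.9610, 2.3570, -1.2995) x4=(-0.2486, 0.5238, 0.8649)
step 19: x0=(0.9192, -1.9042, -1.0911) x1=(-1.2242, -0.5524, 0.6305) x2=(-0.7220, 0.6503, -1.1614) x3=(0.9749, 2.3768, -1.2917) x4=(-0.2147, 0.5082, 0.8667)
step 20: x0=(0.9087, -1.9381, -1.1164) x1=(-1.2569, -0.5426, 0.6106) x2=(-0.6941, 0.6187, -1.1382) x3=(0.9888, 2.3966, -1.2839) x4=(-0.1809, 0.4925, 0.8684)
step 21: x0=(0.8981, -1.9719, -1.1417) x1=(-1.2895, -0.5327, 0.5908) x2=(-0.6662, 0.5872, -1.1150) x3=(1.0026, 2.4163, -1.2761) x4=(-0.1471, 0.4767, 0.8701)
step 22: x0=(0.8875, -2.0058, -1.1670) x1=(-1.3220, -0.5227, 0.5710) x2=(-0.6383, 0.5556, -1.0917) x3=(1.0165, 2.4361, -1.2683) x4=(-0.1134, 0.4609, 0.8718)
step 23: x0=(0.8769, -2.0397, -1.1923) x1=(-1.3545, -0.5126, 0.5511) x2=(-0.6105, 0.5240, -1.0684) x3=(1.0304, 2.4559, -1.2604) x4=(-0.0797, 0.4451, 0.8735)
step 24: x0=(0.8663, -2.0736, -1.2176) x1=(-1.3868, -0.5025, 0.5313) x2=(-0.5826, 0.4924, -1.0451) x3=(1.0442, 2.4756, -1.2526) x4=(-0.0461, 0.4292, 0.8752)
step 25: x0=(0.8557, -2.1074, -1.2430) x1=(-1.4191, -0.4923, 0.5115) x2=(-0.5547, 0.4609, -1.0218) x3=(1.0581, 2.4954, -1.2448) x4=(-0.0125, 0.4132, 0.8768)
step 26: x0=(0.8451, -2.1413, -1.2683) x1=(-1.4513, -0.4821, 0.4917) x2=(-0.5268, 0.4293, -0.9984) x3=(1.0720, 2.5151, -1.2370) x4=(0.0210, 0.3973, 0.8784)
step 27: x0=(0.8345, -2.1752, -1.2935) x1=(-1.4834, -0.4718, 0.4719) x2=(-0.4989, 0.3977, -0.9750) x3=(1.0858, 2.5349, -1.2292) x4=(0.0545, 0.3814, 0.8800)
step 28: x0=(0.8239, -2.2090, -1.3188) x1=(-1.5155, -0.4615, 0.4521) x2=(-0.4710, 0.3660, -0.9515) x3=(1.0997, 2.5546, -1.2213) x4=(0.0880, 0.3654, 0.8816)
step 29: x0=(0.8133, -2.2429, -1.3441) x1=(-1.5475, -0.4512, 0.4322) x2=(-0.4432, 0.3344, -0.9280) x3=(1.1135, 2.5744, -1.2135) x4=(0.1214, 0.3494, 0.8831)
step 30: x0=(0.8027, -2.2767, -1.3694) x1=(-1.5795, -0.4408, 0.4124) x2=(-0.4153, 0.3028, -0.9045) x3=(1.1274, 2.5941, -1.2057) x4=(0.1549, 0.3335, 0.8846)

pair (1,4), distance 1.3376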